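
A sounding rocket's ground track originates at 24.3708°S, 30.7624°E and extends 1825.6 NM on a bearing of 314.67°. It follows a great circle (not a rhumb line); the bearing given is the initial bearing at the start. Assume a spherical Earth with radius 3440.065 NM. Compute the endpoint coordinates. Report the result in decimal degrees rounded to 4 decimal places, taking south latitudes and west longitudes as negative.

The arc subtends δ = 1825.6/3440.065 = 0.530688 rad at the centre.
Start latitude φ₁ = -0.425351 rad; initial bearing θ = 5.492028 rad.
Applying the spherical law of cosines for sides, sin φ₂ = sin φ₁ cos δ + cos φ₁ sin δ cos θ = -0.031773, so φ₂ = -1.8207°.
Then Δλ = atan2(-0.327868, 0.849349) = -0.368399 rad, from sin θ sin δ cos φ₁ over cos δ − sin φ₁ sin φ₂.
λ₂ = 30.7624° + -21.1077° = 9.6547°.

latitude -1.8207°, longitude 9.6547°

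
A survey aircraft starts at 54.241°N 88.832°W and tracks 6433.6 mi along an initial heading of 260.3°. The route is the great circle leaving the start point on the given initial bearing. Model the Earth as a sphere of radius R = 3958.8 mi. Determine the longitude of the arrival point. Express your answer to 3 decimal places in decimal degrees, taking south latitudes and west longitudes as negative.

δ = 6433.6/3958.8 = 1.625139 rad (93.1136°).
Converting: φ₁ = 0.946684 rad, θ = 4.543092 rad.
sin φ₂ = sin φ₁ cos δ + cos φ₁ sin δ cos θ = (0.811482)(-0.054316) + (0.584377)(0.998524)(-0.168489) = -0.142392
φ₂ = asin(-0.142392) = -0.142878 rad = -8.186°.
Then Δλ = atan2(-0.575172, 0.061233) = -1.464736 rad, from sin θ sin δ cos φ₁ over cos δ − sin φ₁ sin φ₂.
λ₂ = λ₁ + Δλ = -172.755°.

longitude -172.755°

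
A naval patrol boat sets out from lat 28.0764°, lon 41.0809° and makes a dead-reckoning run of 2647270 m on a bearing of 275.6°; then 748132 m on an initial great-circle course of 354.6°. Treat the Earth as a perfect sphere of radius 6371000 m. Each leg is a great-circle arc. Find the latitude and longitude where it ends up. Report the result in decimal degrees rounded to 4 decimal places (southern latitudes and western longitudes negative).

latitude 34.4293°, longitude 13.3223°

Apply the spherical direct solution leg by leg, carrying full precision between legs.
Leg 1: from (28.0764°, 41.0809°), δ = 2647270/6371000 = 0.415519 rad, θ = 275.6° → φ = 27.7332°, λ = 14.0882°.
Leg 2: from (27.7332°, 14.0882°), δ = 748132/6371000 = 0.117428 rad, θ = 354.6° → φ = 34.4293°, λ = 13.3223°.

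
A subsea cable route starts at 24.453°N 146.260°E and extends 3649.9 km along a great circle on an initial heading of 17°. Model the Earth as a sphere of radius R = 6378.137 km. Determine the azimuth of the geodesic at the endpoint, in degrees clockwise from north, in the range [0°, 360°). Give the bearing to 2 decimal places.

final bearing 27.67°

Angular distance δ = d/R = 3649.9 / 6378.137 = 0.572252 rad.
Start latitude φ₁ = 0.426785 rad; initial bearing θ = 0.296706 rad.
Applying the spherical law of cosines for sides, sin φ₂ = sin φ₁ cos δ + cos φ₁ sin δ cos θ = 0.819411, so φ₂ = 55.026°.
For the longitude increment, Δλ = atan2( sin θ sin δ cos φ₁, cos δ − sin φ₁ sin φ₂ ) = atan2(0.144125, 0.501491) = 16.034°.
λ₂ = λ₁ + Δλ = 162.294°.
The forward bearing on arrival equals the back-azimuth from the destination plus 180°.
Back-azimuth from P₂ (55.03°, 162.29°) to P₁ (24.45°, 146.26°), with Δλ' = λ₁ − λ₂ = -16.03°: atan2( sin Δλ' cos φ₁ , cos φ₂ sin φ₁ − sin φ₂ cos φ₁ cos Δλ' ) = 207.67°.
Final bearing = (207.67° + 180°) mod 360° = 27.67°.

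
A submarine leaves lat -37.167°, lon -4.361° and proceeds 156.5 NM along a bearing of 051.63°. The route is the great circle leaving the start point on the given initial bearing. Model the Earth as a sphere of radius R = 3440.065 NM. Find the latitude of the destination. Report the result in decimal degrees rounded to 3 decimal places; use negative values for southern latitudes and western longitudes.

The arc subtends δ = 156.5/3440.065 = 0.045493 rad at the centre.
Start latitude φ₁ = -0.648687 rad; initial bearing θ = 0.901113 rad.
Destination latitude: φ₂ = arcsin( sin φ₁ cos δ + cos φ₁ sin δ cos θ ) = arcsin(-0.581020) = -35.522°.
Then Δλ = atan2(0.028413, 0.647948) = 0.043823 rad, from sin θ sin δ cos φ₁ over cos δ − sin φ₁ sin φ₂.
Hence λ₂ = -4.361° + 2.511° = -1.850°.

latitude -35.522°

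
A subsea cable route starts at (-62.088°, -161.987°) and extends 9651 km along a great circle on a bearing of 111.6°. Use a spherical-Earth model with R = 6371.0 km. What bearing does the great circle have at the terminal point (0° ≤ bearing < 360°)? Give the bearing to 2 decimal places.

Central angle δ = d/R = 1.514833 rad.
With φ₁ = -62.088° = -1.083640 rad and θ = 111.6° = 1.947787 rad:
Applying the spherical law of cosines for sides, sin φ₂ = sin φ₁ cos δ + cos φ₁ sin δ cos θ = -0.221482, so φ₂ = -12.796°.
For the longitude increment, Δλ = atan2( sin θ sin δ cos φ₁, cos δ − sin φ₁ sin φ₂ ) = atan2(0.434561, -0.139782) = 107.831°.
Hence λ₂ = -161.987° + 107.831° = -54.156°.
The forward bearing on arrival equals the back-azimuth from the destination plus 180°.
Back-azimuth from P₂ (-12.80°, -54.16°) to P₁ (-62.09°, -161.99°), with Δλ' = λ₁ − λ₂ = -107.83°: atan2( sin Δλ' cos φ₁ , cos φ₂ sin φ₁ − sin φ₂ cos φ₁ cos Δλ' ) = 206.51°.
Final bearing = (206.51° + 180°) mod 360° = 26.51°.

final bearing 26.51°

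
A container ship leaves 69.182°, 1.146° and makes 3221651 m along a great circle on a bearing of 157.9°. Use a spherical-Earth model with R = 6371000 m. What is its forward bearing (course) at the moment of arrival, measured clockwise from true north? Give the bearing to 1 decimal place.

final bearing 169.8°

Angular distance δ = d/R = 3221651 / 6371000 = 0.505674 rad.
Start latitude φ₁ = 1.207454 rad; initial bearing θ = 2.755875 rad.
sin φ₂ = sin φ₁ cos δ + cos φ₁ sin δ cos θ = (0.934714)(0.874848) + (0.355401)(0.484397)(-0.926529) = 0.658226
φ₂ = asin(0.658226) = 0.718460 rad = 41.165°.
Δλ = atan2( sin θ sin δ cos φ₁ , cos δ − sin φ₁ sin φ₂ ) = atan2(0.064769, 0.259595) = 0.244508 rad = 14.009°.
Hence λ₂ = 1.146° + 14.009° = 15.155°.
The forward bearing on arrival equals the back-azimuth from the destination plus 180°.
Back-azimuth from P₂ (41.2°, 15.2°) to P₁ (69.2°, 1.1°), with Δλ' = λ₁ − λ₂ = -14.0°: atan2( sin Δλ' cos φ₁ , cos φ₂ sin φ₁ − sin φ₂ cos φ₁ cos Δλ' ) = 349.8°.
Final bearing = (349.8° + 180°) mod 360° = 169.8°.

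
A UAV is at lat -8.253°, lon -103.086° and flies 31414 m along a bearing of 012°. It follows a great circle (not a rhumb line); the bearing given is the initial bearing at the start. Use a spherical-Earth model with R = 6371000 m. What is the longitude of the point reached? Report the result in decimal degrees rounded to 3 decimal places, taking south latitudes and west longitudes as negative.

longitude -103.027°

δ = 31414/6371000 = 0.004931 rad (0.2825°).
Start latitude φ₁ = -0.144042 rad; initial bearing θ = 0.209440 rad.
Destination latitude: φ₂ = arcsin( sin φ₁ cos δ + cos φ₁ sin δ cos θ ) = arcsin(-0.138770) = -7.977°.
Then Δλ = atan2(0.001015, 0.980068) = 0.001035 rad, from sin θ sin δ cos φ₁ over cos δ − sin φ₁ sin φ₂.
λ₂ = λ₁ + Δλ = -103.027°.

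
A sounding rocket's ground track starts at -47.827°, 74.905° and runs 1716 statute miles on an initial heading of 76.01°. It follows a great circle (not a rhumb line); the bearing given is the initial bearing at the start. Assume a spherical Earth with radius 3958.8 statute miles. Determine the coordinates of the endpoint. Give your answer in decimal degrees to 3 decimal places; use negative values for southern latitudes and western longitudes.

Angular distance δ = d/R = 1716 / 3958.8 = 0.433465 rad.
With φ₁ = -47.827° = -0.834739 rad and θ = 76.01° = 1.326625 rad:
Destination latitude: φ₂ = arcsin( sin φ₁ cos δ + cos φ₁ sin δ cos θ ) = arcsin(-0.604408) = -37.186°.
Δλ = atan2( sin θ sin δ cos φ₁ , cos δ − sin φ₁ sin φ₂ ) = atan2(0.273623, 0.459577) = 0.537017 rad = 30.769°.
λ₂ = λ₁ + Δλ = 105.674°.

latitude -37.186°, longitude 105.674°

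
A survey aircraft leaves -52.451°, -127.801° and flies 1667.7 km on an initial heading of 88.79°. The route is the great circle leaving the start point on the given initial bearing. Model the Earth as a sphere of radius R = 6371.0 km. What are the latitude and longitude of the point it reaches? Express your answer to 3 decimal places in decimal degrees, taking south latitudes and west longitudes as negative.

Central angle δ = d/R = 0.261764 rad.
Start latitude φ₁ = -0.915443 rad; initial bearing θ = 1.549678 rad.
sin φ₂ = sin φ₁ cos δ + cos φ₁ sin δ cos θ = (-0.792832)(0.965935) + (0.609440)(0.258785)(0.021117) = -0.762494
φ₂ = asin(-0.762494) = -0.867159 rad = -49.685°.
For the longitude increment, Δλ = atan2( sin θ sin δ cos φ₁, cos δ − sin φ₁ sin φ₂ ) = atan2(0.157679, 0.361405) = 23.571°.
λ₂ = λ₁ + Δλ = -104.230°.

latitude -49.685°, longitude -104.230°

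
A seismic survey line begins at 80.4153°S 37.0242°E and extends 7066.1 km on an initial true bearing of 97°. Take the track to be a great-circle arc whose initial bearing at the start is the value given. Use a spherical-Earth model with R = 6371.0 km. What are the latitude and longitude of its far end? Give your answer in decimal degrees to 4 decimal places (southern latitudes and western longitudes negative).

δ = 7066.1/6371 = 1.109104 rad (63.5470°).
Start latitude φ₁ = -1.403512 rad; initial bearing θ = 1.692969 rad.
Applying the spherical law of cosines for sides, sin φ₂ = sin φ₁ cos δ + cos φ₁ sin δ cos θ = -0.457413, so φ₂ = -27.2203°.
For the longitude increment, Δλ = atan2( sin θ sin δ cos φ₁, cos δ − sin φ₁ sin φ₂ ) = atan2(0.147961, -0.005564) = 92.1534°.
λ₂ = λ₁ + Δλ = 129.1776°.

latitude -27.2203°, longitude 129.1776°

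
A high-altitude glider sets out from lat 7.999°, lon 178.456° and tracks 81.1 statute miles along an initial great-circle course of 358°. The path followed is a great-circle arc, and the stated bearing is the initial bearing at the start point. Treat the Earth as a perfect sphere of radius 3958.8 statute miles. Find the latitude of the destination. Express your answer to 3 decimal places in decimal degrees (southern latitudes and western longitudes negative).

latitude 9.172°

The arc subtends δ = 81.1/3958.8 = 0.020486 rad at the centre.
With φ₁ = 7.999° = 0.139609 rad and θ = 358° = 6.248279 rad:
sin φ₂ = sin φ₁ cos δ + cos φ₁ sin δ cos θ = (0.139156)(0.999790) + (0.990270)(0.020485)(0.999391) = 0.159400
φ₂ = asin(0.159400) = 0.160082 rad = 9.172°.
Then Δλ = atan2(-0.000708, 0.977609) = -0.000724 rad, from sin θ sin δ cos φ₁ over cos δ − sin φ₁ sin φ₂.
λ₂ = 178.456° + -0.041° = 178.415°.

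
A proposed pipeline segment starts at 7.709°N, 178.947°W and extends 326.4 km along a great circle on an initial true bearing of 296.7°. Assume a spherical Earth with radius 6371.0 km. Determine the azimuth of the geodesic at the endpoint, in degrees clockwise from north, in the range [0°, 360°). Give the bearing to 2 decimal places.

δ = 326.4/6371 = 0.051232 rad (2.9354°).
Converting: φ₁ = 0.134547 rad, θ = 5.178392 rad.
Applying the spherical law of cosines for sides, sin φ₂ = sin φ₁ cos δ + cos φ₁ sin δ cos θ = 0.156767, so φ₂ = 9.019°.
Δλ = atan2( sin θ sin δ cos φ₁ , cos δ − sin φ₁ sin φ₂ ) = atan2(-0.045336, 0.977659) = -0.046339 rad = -2.655°.
λ₂ = -178.947° + -2.655° = -181.602°, normalized to (−180°, 180°] → 178.398°.
The forward bearing on arrival equals the back-azimuth from the destination plus 180°.
Back-azimuth from P₂ (9.02°, 178.40°) to P₁ (7.71°, -178.95°), with Δλ' = λ₁ − λ₂ = -357.34°: atan2( sin Δλ' cos φ₁ , cos φ₂ sin φ₁ − sin φ₂ cos φ₁ cos Δλ' ) = 116.31°.
Final bearing = (116.31° + 180°) mod 360° = 296.31°.

final bearing 296.31°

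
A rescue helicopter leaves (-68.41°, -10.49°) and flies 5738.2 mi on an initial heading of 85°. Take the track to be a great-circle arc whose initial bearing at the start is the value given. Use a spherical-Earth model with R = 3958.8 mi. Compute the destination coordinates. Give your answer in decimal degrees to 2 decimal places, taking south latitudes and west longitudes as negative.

latitude -4.63°, longitude 72.31°

Angular distance δ = d/R = 5738.2 / 3958.8 = 1.449480 rad.
Start latitude φ₁ = -1.193980 rad; initial bearing θ = 1.483530 rad.
Destination latitude: φ₂ = arcsin( sin φ₁ cos δ + cos φ₁ sin δ cos θ ) = arcsin(-0.080694) = -4.63°.
Then Δλ = atan2(0.363868, 0.045986) = 1.445081 rad, from sin θ sin δ cos φ₁ over cos δ − sin φ₁ sin φ₂.
λ₂ = -10.49° + 82.80° = 72.31°.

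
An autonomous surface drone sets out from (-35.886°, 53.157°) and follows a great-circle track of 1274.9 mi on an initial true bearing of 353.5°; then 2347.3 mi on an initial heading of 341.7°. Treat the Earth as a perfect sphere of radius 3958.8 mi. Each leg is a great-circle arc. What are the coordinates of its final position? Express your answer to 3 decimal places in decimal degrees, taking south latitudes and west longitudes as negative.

latitude 14.836°, longitude 40.546°

Apply the spherical direct solution leg by leg, carrying full precision between legs.
Leg 1: from (-35.886°, 53.157°), δ = 1274.9/3958.8 = 0.322042 rad, θ = 353.5° → φ = -17.533°, λ = 51.004°.
Leg 2: from (-17.533°, 51.004°), δ = 2347.3/3958.8 = 0.592932 rad, θ = 341.7° → φ = 14.836°, λ = 40.546°.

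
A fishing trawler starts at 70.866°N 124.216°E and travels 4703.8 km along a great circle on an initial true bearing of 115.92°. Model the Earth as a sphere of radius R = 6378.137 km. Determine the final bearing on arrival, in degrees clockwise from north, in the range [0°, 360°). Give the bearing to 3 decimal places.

The arc subtends δ = 4703.8/6378.137 = 0.737488 rad at the centre.
With φ₁ = 70.866° = 1.236845 rad and θ = 115.92° = 2.023186 rad:
Applying the spherical law of cosines for sides, sin φ₂ = sin φ₁ cos δ + cos φ₁ sin δ cos θ = 0.602926, so φ₂ = 37.080°.
For the longitude increment, Δλ = atan2( sin θ sin δ cos φ₁, cos δ − sin φ₁ sin φ₂ ) = atan2(0.198236, 0.170543) = 49.295°.
Hence λ₂ = 124.216° + 49.295° = 173.511°.
The forward bearing on arrival equals the back-azimuth from the destination plus 180°.
Back-azimuth from P₂ (37.080°, 173.511°) to P₁ (70.866°, 124.216°), with Δλ' = λ₁ − λ₂ = -49.295°: atan2( sin Δλ' cos φ₁ , cos φ₂ sin φ₁ − sin φ₂ cos φ₁ cos Δλ' ) = 338.314°.
Final bearing = (338.314° + 180°) mod 360° = 158.314°.

final bearing 158.314°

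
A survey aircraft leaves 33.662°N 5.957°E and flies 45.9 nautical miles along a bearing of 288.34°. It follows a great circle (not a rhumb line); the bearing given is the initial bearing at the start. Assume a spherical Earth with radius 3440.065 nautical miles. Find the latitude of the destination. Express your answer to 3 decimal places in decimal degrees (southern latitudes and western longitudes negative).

δ = 45.9/3440.065 = 0.013343 rad (0.7645°).
With φ₁ = 33.662° = 0.587513 rad and θ = 288.34° = 5.032482 rad:
Destination latitude: φ₂ = arcsin( sin φ₁ cos δ + cos φ₁ sin δ cos θ ) = arcsin(0.557737) = 33.899°.
Then Δλ = atan2(-0.010541, 0.690761) = -0.015259 rad, from sin θ sin δ cos φ₁ over cos δ − sin φ₁ sin φ₂.
λ₂ = 5.957° + -0.874° = 5.083°.

latitude 33.899°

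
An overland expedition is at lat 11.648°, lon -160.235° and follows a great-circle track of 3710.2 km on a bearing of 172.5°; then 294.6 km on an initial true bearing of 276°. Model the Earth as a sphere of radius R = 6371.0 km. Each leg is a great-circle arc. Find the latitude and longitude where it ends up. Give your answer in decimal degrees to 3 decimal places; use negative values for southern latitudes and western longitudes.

latitude -21.134°, longitude -158.637°

Apply the spherical direct solution leg by leg, carrying full precision between legs.
Leg 1: from (11.648°, -160.235°), δ = 3710.2/6371 = 0.582358 rad, θ = 172.5° → φ = -21.435°, λ = -155.812°.
Leg 2: from (-21.435°, -155.812°), δ = 294.6/6371 = 0.046241 rad, θ = 276° → φ = -21.134°, λ = -158.637°.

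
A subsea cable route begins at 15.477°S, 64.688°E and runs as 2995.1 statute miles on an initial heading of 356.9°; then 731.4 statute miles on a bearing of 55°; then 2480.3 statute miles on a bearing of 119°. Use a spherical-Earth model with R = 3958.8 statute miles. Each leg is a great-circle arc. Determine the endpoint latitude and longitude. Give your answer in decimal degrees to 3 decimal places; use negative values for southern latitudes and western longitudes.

latitude 12.117°, longitude 104.313°

Apply the spherical direct solution leg by leg, carrying full precision between legs.
Leg 1: from (-15.477°, 64.688°), δ = 2995.1/3958.8 = 0.756568 rad, θ = 356.9° → φ = 27.808°, λ = 62.283°.
Leg 2: from (27.808°, 62.283°), δ = 731.4/3958.8 = 0.184753 rad, θ = 55° → φ = 33.489°, λ = 72.678°.
Leg 3: from (33.489°, 72.678°), δ = 2480.3/3958.8 = 0.626528 rad, θ = 119° → φ = 12.117°, λ = 104.313°.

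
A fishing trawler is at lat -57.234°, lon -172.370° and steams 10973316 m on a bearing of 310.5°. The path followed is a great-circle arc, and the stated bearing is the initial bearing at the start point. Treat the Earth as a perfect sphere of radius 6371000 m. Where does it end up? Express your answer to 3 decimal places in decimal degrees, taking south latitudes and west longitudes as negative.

latitude 28.323°, longitude 128.991°

Central angle δ = d/R = 1.722385 rad.
Start latitude φ₁ = -0.998922 rad; initial bearing θ = 5.419247 rad.
Applying the spherical law of cosines for sides, sin φ₂ = sin φ₁ cos δ + cos φ₁ sin δ cos θ = 0.474438, so φ₂ = 28.323°.
Δλ = atan2( sin θ sin δ cos φ₁ , cos δ − sin φ₁ sin φ₂ ) = atan2(-0.406819, 0.247940) = -1.023450 rad = -58.639°.
λ₂ = -172.370° + -58.639° = -231.009°, normalized to (−180°, 180°] → 128.991°.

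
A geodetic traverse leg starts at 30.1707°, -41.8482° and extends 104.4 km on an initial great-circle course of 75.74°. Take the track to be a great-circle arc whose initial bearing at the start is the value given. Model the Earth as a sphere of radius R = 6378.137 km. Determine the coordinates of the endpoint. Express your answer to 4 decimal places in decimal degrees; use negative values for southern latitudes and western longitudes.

latitude 30.3975°, longitude -40.7944°

The arc subtends δ = 104.4/6378.137 = 0.016368 rad at the centre.
Converting: φ₁ = 0.526578 rad, θ = 1.321912 rad.
Destination latitude: φ₂ = arcsin( sin φ₁ cos δ + cos φ₁ sin δ cos θ ) = arcsin(0.505996) = 30.3975°.
For the longitude increment, Δλ = atan2( sin θ sin δ cos φ₁, cos δ − sin φ₁ sin φ₂ ) = atan2(0.013714, 0.745564) = 1.0538°.
Hence λ₂ = -41.8482° + 1.0538° = -40.7944°.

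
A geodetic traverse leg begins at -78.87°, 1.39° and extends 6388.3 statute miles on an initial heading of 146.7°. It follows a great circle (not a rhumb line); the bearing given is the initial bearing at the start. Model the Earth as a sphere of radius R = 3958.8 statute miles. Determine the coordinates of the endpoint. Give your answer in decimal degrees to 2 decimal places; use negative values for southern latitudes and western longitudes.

Angular distance δ = d/R = 6388.3 / 3958.8 = 1.613696 rad.
With φ₁ = -78.87° = -1.376541 rad and θ = 146.7° = 2.560398 rad:
Destination latitude: φ₂ = arcsin( sin φ₁ cos δ + cos φ₁ sin δ cos θ ) = arcsin(-0.119112) = -6.84°.
Δλ = atan2( sin θ sin δ cos φ₁ , cos δ − sin φ₁ sin φ₂ ) = atan2(0.105884, -0.159759) = 2.556291 rad = 146.46°.
λ₂ = 1.39° + 146.46° = 147.85°.

latitude -6.84°, longitude 147.85°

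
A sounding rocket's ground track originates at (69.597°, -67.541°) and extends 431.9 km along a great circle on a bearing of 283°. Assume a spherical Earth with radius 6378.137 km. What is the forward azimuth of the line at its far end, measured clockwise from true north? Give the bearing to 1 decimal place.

Angular distance δ = d/R = 431.9 / 6378.137 = 0.067716 rad.
Start latitude φ₁ = 1.214697 rad; initial bearing θ = 4.939282 rad.
sin φ₂ = sin φ₁ cos δ + cos φ₁ sin δ cos θ = (0.937264)(0.997708) + (0.348621)(0.067664)(0.224951) = 0.940422
φ₂ = asin(0.940422) = 1.223870 rad = 70.123°.
Then Δλ = atan2(-0.022984, 0.116285) = -0.195142 rad, from sin θ sin δ cos φ₁ over cos δ − sin φ₁ sin φ₂.
Hence λ₂ = -67.541° + -11.181° = -78.722°.
The forward bearing on arrival equals the back-azimuth from the destination plus 180°.
Back-azimuth from P₂ (70.1°, -78.7°) to P₁ (69.6°, -67.5°), with Δλ' = λ₁ − λ₂ = 11.2°: atan2( sin Δλ' cos φ₁ , cos φ₂ sin φ₁ − sin φ₂ cos φ₁ cos Δλ' ) = 92.5°.
Final bearing = (92.5° + 180°) mod 360° = 272.5°.

final bearing 272.5°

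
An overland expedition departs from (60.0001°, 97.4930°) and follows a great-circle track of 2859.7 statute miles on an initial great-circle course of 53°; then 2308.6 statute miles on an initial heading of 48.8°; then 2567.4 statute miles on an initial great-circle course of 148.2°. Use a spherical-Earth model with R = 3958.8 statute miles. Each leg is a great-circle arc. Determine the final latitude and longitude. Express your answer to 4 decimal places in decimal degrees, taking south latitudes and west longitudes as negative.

Apply the spherical direct solution leg by leg, carrying full precision between legs.
Leg 1: from (60.0001°, 97.4930°), δ = 2859.7/3958.8 = 0.722365 rad, θ = 53° → φ = 58.0682°, λ = -175.8163°.
Leg 2: from (58.0682°, -175.8163°), δ = 2308.6/3958.8 = 0.583157 rad, θ = 48.8° → φ = 64.1922°, λ = -103.6967°.
Leg 3: from (64.1922°, -103.6967°), δ = 2567.4/3958.8 = 0.648530 rad, θ = 148.2° → φ = 29.6034°, λ = -82.2229°.

latitude 29.6034°, longitude -82.2229°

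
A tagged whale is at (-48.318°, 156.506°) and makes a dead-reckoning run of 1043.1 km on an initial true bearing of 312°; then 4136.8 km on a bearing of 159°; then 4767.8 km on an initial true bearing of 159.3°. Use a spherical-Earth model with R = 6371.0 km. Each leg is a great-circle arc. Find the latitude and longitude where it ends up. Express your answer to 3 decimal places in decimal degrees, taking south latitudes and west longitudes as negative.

Apply the spherical direct solution leg by leg, carrying full precision between legs.
Leg 1: from (-48.318°, 156.506°), δ = 1043.1/6371 = 0.163726 rad, θ = 312° → φ = -41.631°, λ = 147.180°.
Leg 2: from (-41.631°, 147.180°), δ = 4136.8/6371 = 0.649317 rad, θ = 159° → φ = -71.999°, λ = -168.298°.
Leg 3: from (-71.999°, -168.298°), δ = 4767.8/6371 = 0.748360 rad, θ = 159.3° → φ = -63.334°, λ = -20.705°.

latitude -63.334°, longitude -20.705°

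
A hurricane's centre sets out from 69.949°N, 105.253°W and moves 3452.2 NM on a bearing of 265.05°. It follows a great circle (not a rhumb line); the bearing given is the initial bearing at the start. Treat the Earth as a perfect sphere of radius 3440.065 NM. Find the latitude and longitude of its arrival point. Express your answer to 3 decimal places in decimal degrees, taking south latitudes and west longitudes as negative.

latitude 28.673°, longitude -178.521°

Central angle δ = d/R = 1.003528 rad.
Converting: φ₁ = 1.220840 rad, θ = 4.625995 rad.
Applying the spherical law of cosines for sides, sin φ₂ = sin φ₁ cos δ + cos φ₁ sin δ cos θ = 0.479812, so φ₂ = 28.673°.
Then Δλ = atan2(-0.288077, 0.086601) = -1.278772 rad, from sin θ sin δ cos φ₁ over cos δ − sin φ₁ sin φ₂.
λ₂ = λ₁ + Δλ = -178.521°.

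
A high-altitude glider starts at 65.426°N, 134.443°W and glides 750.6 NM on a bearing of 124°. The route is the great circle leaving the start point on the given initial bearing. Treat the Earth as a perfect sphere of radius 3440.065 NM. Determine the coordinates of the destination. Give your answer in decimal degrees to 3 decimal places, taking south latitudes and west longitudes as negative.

latitude 56.879°, longitude -115.269°

The arc subtends δ = 750.6/3440.065 = 0.218194 rad at the centre.
With φ₁ = 65.426° = 1.141899 rad and θ = 124° = 2.164208 rad:
sin φ₂ = sin φ₁ cos δ + cos φ₁ sin δ cos θ = (0.909425)(0.976290) + (0.415868)(0.216466)(-0.559193) = 0.837523
φ₂ = asin(0.837523) = 0.992734 rad = 56.879°.
Δλ = atan2( sin θ sin δ cos φ₁ , cos δ − sin φ₁ sin φ₂ ) = atan2(0.074631, 0.214626) = 0.334649 rad = 19.174°.
Hence λ₂ = -134.443° + 19.174° = -115.269°.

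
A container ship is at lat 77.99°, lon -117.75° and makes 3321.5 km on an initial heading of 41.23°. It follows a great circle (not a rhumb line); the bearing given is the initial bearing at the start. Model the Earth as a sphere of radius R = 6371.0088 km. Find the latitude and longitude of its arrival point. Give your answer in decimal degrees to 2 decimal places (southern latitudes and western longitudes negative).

Angular distance δ = d/R = 3321.5 / 6371.0088 = 0.521346 rad.
Start latitude φ₁ = 1.361182 rad; initial bearing θ = 0.719599 rad.
Destination latitude: φ₂ = arcsin( sin φ₁ cos δ + cos φ₁ sin δ cos θ ) = arcsin(0.926110) = 67.84°.
Then Δλ = atan2(0.068304, -0.038689) = 2.086157 rad, from sin θ sin δ cos φ₁ over cos δ − sin φ₁ sin φ₂.
λ₂ = λ₁ + Δλ = 1.78°.

latitude 67.84°, longitude 1.78°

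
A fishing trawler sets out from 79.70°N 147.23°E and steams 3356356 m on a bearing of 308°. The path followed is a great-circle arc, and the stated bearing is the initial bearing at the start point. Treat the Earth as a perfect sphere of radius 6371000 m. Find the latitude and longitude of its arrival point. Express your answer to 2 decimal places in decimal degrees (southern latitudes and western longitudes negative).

δ = 3356356/6371000 = 0.526818 rad (30.1844°).
Converting: φ₁ = 1.391027 rad, θ = 5.375614 rad.
Destination latitude: φ₂ = arcsin( sin φ₁ cos δ + cos φ₁ sin δ cos θ ) = arcsin(0.905829) = 64.94°.
For the longitude increment, Δλ = atan2( sin θ sin δ cos φ₁, cos δ − sin φ₁ sin φ₂ ) = atan2(-0.070841, -0.026820) = -110.74°.
λ₂ = λ₁ + Δλ = 36.49°.

latitude 64.94°, longitude 36.49°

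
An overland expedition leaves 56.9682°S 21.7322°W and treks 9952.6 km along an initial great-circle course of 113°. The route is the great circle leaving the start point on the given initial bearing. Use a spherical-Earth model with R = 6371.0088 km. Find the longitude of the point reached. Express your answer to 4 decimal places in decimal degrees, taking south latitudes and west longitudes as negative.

Central angle δ = d/R = 1.562170 rad.
With φ₁ = -56.9682° = -0.994283 rad and θ = 113° = 1.972222 rad:
Destination latitude: φ₂ = arcsin( sin φ₁ cos δ + cos φ₁ sin δ cos θ ) = arcsin(-0.220213) = -12.7216°.
For the longitude increment, Δλ = atan2( sin θ sin δ cos φ₁, cos δ − sin φ₁ sin φ₂ ) = atan2(0.501753, -0.175994) = 109.3287°.
Hence λ₂ = -21.7322° + 109.3287° = 87.5965°.

longitude 87.5965°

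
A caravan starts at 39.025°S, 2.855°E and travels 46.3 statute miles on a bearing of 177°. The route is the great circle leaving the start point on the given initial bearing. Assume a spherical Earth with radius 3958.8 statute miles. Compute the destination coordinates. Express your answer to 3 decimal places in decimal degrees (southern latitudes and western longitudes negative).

latitude -39.694°, longitude 2.901°

δ = 46.3/3958.8 = 0.011695 rad (0.6701°).
Converting: φ₁ = -0.681115 rad, θ = 3.089233 rad.
Destination latitude: φ₂ = arcsin( sin φ₁ cos δ + cos φ₁ sin δ cos θ ) = arcsin(-0.638690) = -39.694°.
Δλ = atan2( sin θ sin δ cos φ₁ , cos δ − sin φ₁ sin φ₂ ) = atan2(0.000476, 0.597775) = 0.000795 rad = 0.046°.
λ₂ = λ₁ + Δλ = 2.901°.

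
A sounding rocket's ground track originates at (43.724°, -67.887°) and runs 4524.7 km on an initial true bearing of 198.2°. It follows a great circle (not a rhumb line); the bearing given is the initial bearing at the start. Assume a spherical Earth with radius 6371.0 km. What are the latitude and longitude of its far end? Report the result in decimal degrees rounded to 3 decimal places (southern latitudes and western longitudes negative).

latitude 4.386°, longitude -79.672°

Central angle δ = d/R = 0.710202 rad.
Start latitude φ₁ = 0.763128 rad; initial bearing θ = 3.459243 rad.
Destination latitude: φ₂ = arcsin( sin φ₁ cos δ + cos φ₁ sin δ cos θ ) = arcsin(0.076473) = 4.386°.
For the longitude increment, Δλ = atan2( sin θ sin δ cos φ₁, cos δ − sin φ₁ sin φ₂ ) = atan2(-0.147165, 0.705373) = -11.785°.
Hence λ₂ = -67.887° + -11.785° = -79.672°.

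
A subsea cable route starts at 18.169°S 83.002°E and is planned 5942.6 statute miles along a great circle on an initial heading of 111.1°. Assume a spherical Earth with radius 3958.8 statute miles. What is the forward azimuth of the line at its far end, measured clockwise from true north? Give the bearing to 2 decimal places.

The arc subtends δ = 5942.6/3958.8 = 1.501111 rad at the centre.
Converting: φ₁ = -0.317109 rad, θ = 1.939061 rad.
sin φ₂ = sin φ₁ cos δ + cos φ₁ sin δ cos θ = (-0.311821)(0.069628) + (0.950141)(0.997573)(-0.359997) = -0.362929
φ₂ = asin(-0.362929) = -0.371409 rad = -21.280°.
Then Δλ = atan2(0.884286, -0.043540) = 1.619995 rad, from sin θ sin δ cos φ₁ over cos δ − sin φ₁ sin φ₂.
λ₂ = λ₁ + Δλ = 175.821°.
The forward bearing on arrival equals the back-azimuth from the destination plus 180°.
Back-azimuth from P₂ (-21.28°, 175.82°) to P₁ (-18.17°, 83.00°), with Δλ' = λ₁ − λ₂ = -92.82°: atan2( sin Δλ' cos φ₁ , cos φ₂ sin φ₁ − sin φ₂ cos φ₁ cos Δλ' ) = 252.05°.
Final bearing = (252.05° + 180°) mod 360° = 72.05°.

final bearing 72.05°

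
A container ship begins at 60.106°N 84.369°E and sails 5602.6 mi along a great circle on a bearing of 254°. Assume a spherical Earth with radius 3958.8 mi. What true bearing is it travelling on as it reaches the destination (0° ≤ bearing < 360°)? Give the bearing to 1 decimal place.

final bearing 208.6°

Central angle δ = d/R = 1.415227 rad.
Converting: φ₁ = 1.049048 rad, θ = 4.433136 rad.
sin φ₂ = sin φ₁ cos δ + cos φ₁ sin δ cos θ = (0.866949)(0.154943) + (0.498397)(0.987923)(-0.275637) = -0.001390
φ₂ = asin(-0.001390) = -0.001390 rad = -0.080°.
Δλ = atan2( sin θ sin δ cos φ₁ , cos δ − sin φ₁ sin φ₂ ) = atan2(-0.473304, 0.156148) = -1.252129 rad = -71.742°.
λ₂ = λ₁ + Δλ = 12.627°.
The forward bearing on arrival equals the back-azimuth from the destination plus 180°.
Back-azimuth from P₂ (-0.1°, 12.6°) to P₁ (60.1°, 84.4°), with Δλ' = λ₁ − λ₂ = 71.7°: atan2( sin Δλ' cos φ₁ , cos φ₂ sin φ₁ − sin φ₂ cos φ₁ cos Δλ' ) = 28.6°.
Final bearing = (28.6° + 180°) mod 360° = 208.6°.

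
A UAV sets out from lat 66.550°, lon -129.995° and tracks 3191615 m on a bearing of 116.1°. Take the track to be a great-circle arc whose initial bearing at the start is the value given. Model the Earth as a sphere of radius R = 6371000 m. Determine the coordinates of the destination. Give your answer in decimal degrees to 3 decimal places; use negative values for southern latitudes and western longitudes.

latitude 46.104°, longitude -91.530°

The arc subtends δ = 3191615/6371000 = 0.500960 rad at the centre.
Start latitude φ₁ = 1.161517 rad; initial bearing θ = 2.026327 rad.
sin φ₂ = sin φ₁ cos δ + cos φ₁ sin δ cos θ = (0.917408)(0.877122) + (0.397949)(0.480268)(-0.439939) = 0.720596
φ₂ = asin(0.720596) = 0.804662 rad = 46.104°.
Then Δλ = atan2(0.171633, 0.216041) = 0.671344 rad, from sin θ sin δ cos φ₁ over cos δ − sin φ₁ sin φ₂.
Hence λ₂ = -129.995° + 38.465° = -91.530°.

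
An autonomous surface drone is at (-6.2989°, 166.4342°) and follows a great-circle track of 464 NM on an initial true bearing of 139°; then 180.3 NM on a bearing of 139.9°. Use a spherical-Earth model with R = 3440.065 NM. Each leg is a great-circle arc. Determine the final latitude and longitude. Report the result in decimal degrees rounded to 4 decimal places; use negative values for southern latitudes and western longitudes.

latitude -14.3881°, longitude 173.6072°

Apply the spherical direct solution leg by leg, carrying full precision between legs.
Leg 1: from (-6.2989°, 166.4342°), δ = 464/3440.065 = 0.134881 rad, θ = 139° → φ = -12.0985°, λ = 171.6108°.
Leg 2: from (-12.0985°, 171.6108°), δ = 180.3/3440.065 = 0.052412 rad, θ = 139.9° → φ = -14.3881°, λ = 173.6072°.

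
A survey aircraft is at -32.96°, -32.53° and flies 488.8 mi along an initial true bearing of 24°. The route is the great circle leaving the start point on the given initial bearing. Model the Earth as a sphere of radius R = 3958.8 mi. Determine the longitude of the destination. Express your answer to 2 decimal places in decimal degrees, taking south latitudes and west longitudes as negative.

δ = 488.8/3958.8 = 0.123472 rad (7.0744°).
Converting: φ₁ = -0.575261 rad, θ = 0.418879 rad.
sin φ₂ = sin φ₁ cos δ + cos φ₁ sin δ cos θ = (-0.544053)(0.992387) + (0.839051)(0.123158)(0.913545) = -0.445509
φ₂ = asin(-0.445509) = -0.461743 rad = -26.46°.
Δλ = atan2( sin θ sin δ cos φ₁ , cos δ − sin φ₁ sin φ₂ ) = atan2(0.042031, 0.750006) = 0.055982 rad = 3.21°.
λ₂ = -32.53° + 3.21° = -29.32°.

longitude -29.32°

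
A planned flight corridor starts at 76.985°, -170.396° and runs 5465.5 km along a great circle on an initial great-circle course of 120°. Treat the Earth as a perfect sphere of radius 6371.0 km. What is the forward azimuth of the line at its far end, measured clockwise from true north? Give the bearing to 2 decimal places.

final bearing 166.47°

Angular distance δ = d/R = 5465.5 / 6371 = 0.857872 rad.
Start latitude φ₁ = 1.343642 rad; initial bearing θ = 2.094395 rad.
Destination latitude: φ₂ = arcsin( sin φ₁ cos δ + cos φ₁ sin δ cos θ ) = arcsin(0.552068) = 33.509°.
Then Δλ = atan2(0.147534, 0.116163) = 0.903810 rad, from sin θ sin δ cos φ₁ over cos δ − sin φ₁ sin φ₂.
λ₂ = λ₁ + Δλ = -118.612°.
The forward bearing on arrival equals the back-azimuth from the destination plus 180°.
Back-azimuth from P₂ (33.51°, -118.61°) to P₁ (76.98°, -170.40°), with Δλ' = λ₁ − λ₂ = -51.78°: atan2( sin Δλ' cos φ₁ , cos φ₂ sin φ₁ − sin φ₂ cos φ₁ cos Δλ' ) = 346.47°.
Final bearing = (346.47° + 180°) mod 360° = 166.47°.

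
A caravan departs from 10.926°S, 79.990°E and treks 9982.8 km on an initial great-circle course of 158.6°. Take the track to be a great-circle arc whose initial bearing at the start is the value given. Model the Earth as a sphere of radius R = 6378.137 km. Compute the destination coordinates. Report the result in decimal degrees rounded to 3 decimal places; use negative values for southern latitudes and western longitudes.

Angular distance δ = d/R = 9982.8 / 6378.137 = 1.565159 rad.
Start latitude φ₁ = -0.190695 rad; initial bearing θ = 2.768092 rad.
Destination latitude: φ₂ = arcsin( sin φ₁ cos δ + cos φ₁ sin δ cos θ ) = arcsin(-0.915232) = -66.239°.
Δλ = atan2( sin θ sin δ cos φ₁ , cos δ − sin φ₁ sin φ₂ ) = atan2(0.358257, -0.167837) = 2.008913 rad = 115.102°.
λ₂ = 79.990° + 115.102° = 195.092°, normalized to (−180°, 180°] → -164.908°.

latitude -66.239°, longitude -164.908°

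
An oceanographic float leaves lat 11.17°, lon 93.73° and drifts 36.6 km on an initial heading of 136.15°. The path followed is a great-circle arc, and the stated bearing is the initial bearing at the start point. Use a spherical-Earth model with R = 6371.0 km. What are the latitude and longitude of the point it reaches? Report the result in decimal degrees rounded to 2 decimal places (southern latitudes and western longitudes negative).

latitude 10.93°, longitude 93.96°

Central angle δ = d/R = 0.005745 rad.
Converting: φ₁ = 0.194953 rad, θ = 2.376266 rad.
Applying the spherical law of cosines for sides, sin φ₂ = sin φ₁ cos δ + cos φ₁ sin δ cos θ = 0.189653, so φ₂ = 10.93°.
Then Δλ = atan2(0.003904, 0.963244) = 0.004053 rad, from sin θ sin δ cos φ₁ over cos δ − sin φ₁ sin φ₂.
λ₂ = λ₁ + Δλ = 93.96°.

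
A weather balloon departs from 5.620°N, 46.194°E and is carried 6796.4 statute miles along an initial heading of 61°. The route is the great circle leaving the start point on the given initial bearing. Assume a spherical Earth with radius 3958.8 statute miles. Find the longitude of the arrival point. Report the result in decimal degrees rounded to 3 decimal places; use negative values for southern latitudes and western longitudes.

longitude 148.688°

The arc subtends δ = 6796.4/3958.8 = 1.716783 rad at the centre.
With φ₁ = 5.620° = 0.098088 rad and θ = 61° = 1.064651 rad:
Applying the spherical law of cosines for sides, sin φ₂ = sin φ₁ cos δ + cos φ₁ sin δ cos θ = 0.463101, so φ₂ = 27.587°.
Δλ = atan2( sin θ sin δ cos φ₁ , cos δ − sin φ₁ sin φ₂ ) = atan2(0.861157, -0.190820) = 1.788859 rad = 102.494°.
Hence λ₂ = 46.194° + 102.494° = 148.688°.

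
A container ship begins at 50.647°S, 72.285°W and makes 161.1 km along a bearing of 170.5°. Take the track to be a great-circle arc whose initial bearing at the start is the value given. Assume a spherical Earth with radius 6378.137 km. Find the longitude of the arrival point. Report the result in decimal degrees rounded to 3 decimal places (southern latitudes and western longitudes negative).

The arc subtends δ = 161.1/6378.137 = 0.025258 rad at the centre.
With φ₁ = -50.647° = -0.883957 rad and θ = 170.5° = 2.975786 rad:
Applying the spherical law of cosines for sides, sin φ₂ = sin φ₁ cos δ + cos φ₁ sin δ cos θ = -0.788802, so φ₂ = -52.074°.
Then Δλ = atan2(0.002643, 0.389737) = 0.006782 rad, from sin θ sin δ cos φ₁ over cos δ − sin φ₁ sin φ₂.
λ₂ = -72.285° + 0.389° = -71.896°.

longitude -71.896°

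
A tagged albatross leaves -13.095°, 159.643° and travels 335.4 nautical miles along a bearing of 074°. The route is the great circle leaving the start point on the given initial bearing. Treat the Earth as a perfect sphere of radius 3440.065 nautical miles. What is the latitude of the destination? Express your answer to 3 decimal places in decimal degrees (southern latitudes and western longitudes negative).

latitude -11.499°

Angular distance δ = d/R = 335.4 / 3440.065 = 0.097498 rad.
With φ₁ = -13.095° = -0.228551 rad and θ = 74° = 1.291544 rad:
Applying the spherical law of cosines for sides, sin φ₂ = sin φ₁ cos δ + cos φ₁ sin δ cos θ = -0.199356, so φ₂ = -11.499°.
Then Δλ = atan2(0.091140, 0.950083) = 0.095635 rad, from sin θ sin δ cos φ₁ over cos δ − sin φ₁ sin φ₂.
λ₂ = λ₁ + Δλ = 165.122°.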